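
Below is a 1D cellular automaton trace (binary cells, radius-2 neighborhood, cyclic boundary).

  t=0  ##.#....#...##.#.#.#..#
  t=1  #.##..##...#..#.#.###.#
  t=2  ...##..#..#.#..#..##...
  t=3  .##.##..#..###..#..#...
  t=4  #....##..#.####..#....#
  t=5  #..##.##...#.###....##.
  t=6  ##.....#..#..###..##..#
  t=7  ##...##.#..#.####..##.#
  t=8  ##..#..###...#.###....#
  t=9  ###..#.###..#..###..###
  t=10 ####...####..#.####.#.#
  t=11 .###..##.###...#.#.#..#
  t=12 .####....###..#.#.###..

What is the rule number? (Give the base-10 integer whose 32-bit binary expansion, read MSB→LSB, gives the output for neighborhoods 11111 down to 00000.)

  [31] ##### => #  t=9,i=0
  [30] ####. => #  t=4,i=13
  [29] ###.# => .  t=0,i=1
  [28] ###.. => #  t=3,i=13
  [27] ##.## => .  t=1,i=1
  [26] ##.#. => #  t=0,i=2
  [25] ##..# => #  t=1,i=4
  [24] ##... => .  t=1,i=8
  [23] #.### => #  t=1,i=18
  [22] #.##. => .  t=1,i=2
  [21] #.#.# => .  t=0,i=15
  [20] #.#.. => #  t=0,i=3
  [19] #..## => .  t=0,i=21
  [18] #..#. => .  t=1,i=13
  [17] #...# => .  t=0,i=10
  [16] #.... => .  t=0,i=5
  [15] .#### => .  t=4,i=12
  [14] .###. => #  t=0,i=0
  [13] .##.# => .  t=0,i=13
  [12] .##.. => #  t=1,i=3
  [11] .#.## => .  t=1,i=17
  [10] .#.#. => #  t=0,i=16
  [9] .#..# => #  t=0,i=20
  [8] .#... => .  t=0,i=4
  [7] ..### => #  t=0,i=22
  [6] ..##. => .  t=0,i=12
  [5] ..#.# => .  t=1,i=14
  [4] ..#.. => .  t=0,i=8
  [3] ...## => #  t=0,i=11
  [2] ...#. => #  t=0,i=7
  [1] ....# => #  t=0,i=6
  [0] ..... => .  t=2,i=0
  bits 11010110100100000101011010001110 = 3599783566

3599783566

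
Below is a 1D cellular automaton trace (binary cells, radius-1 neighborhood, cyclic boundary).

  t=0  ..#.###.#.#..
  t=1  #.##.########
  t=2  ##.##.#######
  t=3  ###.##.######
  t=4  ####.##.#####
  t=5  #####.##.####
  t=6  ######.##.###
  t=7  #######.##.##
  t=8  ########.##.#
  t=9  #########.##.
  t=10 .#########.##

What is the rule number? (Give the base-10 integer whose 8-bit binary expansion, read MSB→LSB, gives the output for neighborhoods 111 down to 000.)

245

  ### -> #   bit 7 = 1  t=0,i=5
  ##. -> #   bit 6 = 1  t=0,i=6
  #.# -> #   bit 5 = 1  t=0,i=3
  #.. -> #   bit 4 = 1  t=0,i=11
  .## -> .   bit 3 = 0  t=0,i=4
  .#. -> #   bit 2 = 1  t=0,i=2
  ..# -> .   bit 1 = 0  t=0,i=1
  ... -> #   bit 0 = 1  t=0,i=0
  bits 11110101 = 245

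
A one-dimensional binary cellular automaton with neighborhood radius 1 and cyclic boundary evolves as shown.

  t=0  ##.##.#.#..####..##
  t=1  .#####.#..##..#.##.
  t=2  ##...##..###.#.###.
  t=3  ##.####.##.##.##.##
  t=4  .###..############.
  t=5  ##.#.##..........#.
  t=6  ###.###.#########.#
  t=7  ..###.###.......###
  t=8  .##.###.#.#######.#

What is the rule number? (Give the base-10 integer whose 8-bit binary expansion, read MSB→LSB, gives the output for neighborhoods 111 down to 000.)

  ### -> .   bit 7 = 0  t=0,i=0
  ##. -> #   bit 6 = 1  t=0,i=1
  #.# -> #   bit 5 = 1  t=0,i=2
  #.. -> .   bit 4 = 0  t=0,i=9
  .## -> #   bit 3 = 1  t=0,i=3
  .#. -> .   bit 2 = 0  t=0,i=6
  ..# -> #   bit 1 = 1  t=0,i=10
  ... -> #   bit 0 = 1  t=2,i=3
  bits 01101011 = 107

107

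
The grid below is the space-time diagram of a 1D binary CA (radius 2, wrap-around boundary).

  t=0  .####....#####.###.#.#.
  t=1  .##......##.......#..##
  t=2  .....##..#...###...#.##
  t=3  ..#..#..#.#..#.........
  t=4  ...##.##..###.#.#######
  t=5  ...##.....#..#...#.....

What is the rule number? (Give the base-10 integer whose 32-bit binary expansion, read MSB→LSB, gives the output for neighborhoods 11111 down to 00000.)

  ##### -> .   bit 31 = 0  t=0,i=11
  ####. -> .   bit 30 = 0  t=0,i=3
  ###.# -> .   bit 29 = 0  t=0,i=13
  ###.. -> .   bit 28 = 0  t=0,i=4
  ##.## -> .   bit 27 = 0  t=0,i=14
  ##.#. -> #   bit 26 = 1  t=0,i=18
  ##..# -> .   bit 25 = 0  t=2,i=7
  ##... -> .   bit 24 = 0  t=0,i=5
  #.### -> .   bit 23 = 0  t=0,i=15
  #.##. -> .   bit 22 = 0  t=1,i=1
  #.#.# -> .   bit 21 = 0  t=0,i=19
  #.#.. -> #   bit 20 = 1  t=0,i=21
  #..## -> .   bit 19 = 0  t=0,i=0
  #..#. -> #   bit 18 = 1  t=2,i=8
  #...# -> .   bit 17 = 0  t=2,i=11
  #.... -> .   bit 16 = 0  t=0,i=6
  .#### -> #   bit 15 = 1  t=0,i=2
  .###. -> .   bit 14 = 0  t=0,i=16
  .##.# -> #   bit 13 = 1  t=1,i=22
  .##.. -> .   bit 12 = 0  t=1,i=2
  .#.## -> .   bit 11 = 0  t=2,i=20
  .#.#. -> .   bit 10 = 0  t=0,i=20
  .#..# -> #   bit 9 = 1  t=0,i=22
  .#... -> #   bit 8 = 1  t=2,i=10
  ..### -> #   bit 7 = 1  t=0,i=1
  ..##. -> #   bit 6 = 1  t=1,i=9
  ..#.# -> .   bit 5 = 0  t=2,i=19
  ..#.. -> .   bit 4 = 0  t=1,i=18
  ...## -> .   bit 3 = 0  t=0,i=8
  ...#. -> .   bit 2 = 0  t=1,i=17
  ....# -> .   bit 1 = 0  t=0,i=7
  ..... -> #   bit 0 = 1  t=1,i=5
  bits 00000100000101001010001111000001 = 68461505

68461505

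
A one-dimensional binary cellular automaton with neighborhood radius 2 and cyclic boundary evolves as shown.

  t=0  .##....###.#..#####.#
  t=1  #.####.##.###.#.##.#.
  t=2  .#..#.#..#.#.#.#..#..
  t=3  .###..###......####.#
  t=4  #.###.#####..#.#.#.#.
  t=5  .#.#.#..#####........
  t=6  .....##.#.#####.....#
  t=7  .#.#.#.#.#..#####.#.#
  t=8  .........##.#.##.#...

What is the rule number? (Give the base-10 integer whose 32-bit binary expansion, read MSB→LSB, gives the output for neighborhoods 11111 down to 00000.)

  nb #####: next=#  (t=0,i=16, bit31=1)
  nb ####.: next=#  (t=0,i=17, bit30=1)
  nb ###.#: next=.  (t=0,i=9, bit29=0)
  nb ###..: next=#  (t=3,i=3, bit28=1)
  nb ##.##: next=#  (t=1,i=6, bit27=1)
  nb ##.#.: next=#  (t=0,i=10, bit26=1)
  nb ##..#: next=#  (t=3,i=4, bit25=1)
  nb ##...: next=#  (t=0,i=3, bit24=1)
  nb #.###: next=.  (t=1,i=2, bit23=0)
  nb #.##.: next=.  (t=0,i=1, bit22=0)
  nb #.#.#: next=.  (t=0,i=20, bit21=0)
  nb #.#..: next=#  (t=0,i=11, bit20=1)
  nb #..##: next=.  (t=0,i=13, bit19=0)
  nb #..#.: next=#  (t=2,i=3, bit18=1)
  nb #...#: next=#  (t=2,i=20, bit17=1)
  nb #....: next=#  (t=0,i=4, bit16=1)
  nb .####: next=.  (t=0,i=15, bit15=0)
  nb .###.: next=#  (t=0,i=8, bit14=1)
  nb .##.#: next=.  (t=1,i=8, bit13=0)
  nb .##..: next=#  (t=0,i=2, bit12=1)
  nb .#.##: next=#  (t=0,i=0, bit11=1)
  nb .#.#.: next=.  (t=1,i=20, bit10=0)
  nb .#..#: next=#  (t=0,i=12, bit9=1)
  nb .#...: next=.  (t=2,i=19, bit8=0)
  nb ..###: next=#  (t=0,i=7, bit7=1)
  nb ..##.: next=#  (t=6,i=5, bit6=1)
  nb ..#.#: next=.  (t=2,i=4, bit5=0)
  nb ..#..: next=#  (t=2,i=1, bit4=1)
  nb ...##: next=.  (t=0,i=6, bit3=0)
  nb ...#.: next=.  (t=2,i=0, bit2=0)
  nb ....#: next=#  (t=0,i=5, bit1=1)
  nb .....: next=.  (t=3,i=11, bit0=0)
  bits 11011111000101110101101011010010 = 3742849746

3742849746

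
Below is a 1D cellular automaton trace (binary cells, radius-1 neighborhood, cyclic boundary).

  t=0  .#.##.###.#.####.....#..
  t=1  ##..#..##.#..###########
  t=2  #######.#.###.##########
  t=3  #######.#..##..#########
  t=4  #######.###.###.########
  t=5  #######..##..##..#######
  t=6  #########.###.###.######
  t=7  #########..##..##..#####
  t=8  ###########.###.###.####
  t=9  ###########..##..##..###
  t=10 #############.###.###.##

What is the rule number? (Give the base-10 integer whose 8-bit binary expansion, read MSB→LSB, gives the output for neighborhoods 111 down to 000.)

215

  ###|#  b7=1 t=0,i=7
  ##.|#  b6=1 t=0,i=4
  #.#|.  b5=0 t=0,i=2
  #..|#  b4=1 t=0,i=16
  .##|.  b3=0 t=0,i=3
  .#.|#  b2=1 t=0,i=1
  ..#|#  b1=1 t=0,i=0
  ...|#  b0=1 t=0,i=17
  bits 11010111 = 215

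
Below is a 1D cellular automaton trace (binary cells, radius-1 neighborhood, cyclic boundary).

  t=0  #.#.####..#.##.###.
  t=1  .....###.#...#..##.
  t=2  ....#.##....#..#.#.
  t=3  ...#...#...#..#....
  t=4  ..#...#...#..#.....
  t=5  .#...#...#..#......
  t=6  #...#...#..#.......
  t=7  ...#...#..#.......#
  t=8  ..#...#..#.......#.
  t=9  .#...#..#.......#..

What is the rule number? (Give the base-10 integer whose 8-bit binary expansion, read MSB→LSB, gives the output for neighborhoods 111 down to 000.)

194

  [7] ### => #  t=0,i=5
  [6] ##. => #  t=0,i=7
  [5] #.# => .  t=0,i=1
  [4] #.. => .  t=0,i=8
  [3] .## => .  t=0,i=4
  [2] .#. => .  t=0,i=0
  [1] ..# => #  t=0,i=9
  [0] ... => .  t=1,i=0
  bits 11000010 = 194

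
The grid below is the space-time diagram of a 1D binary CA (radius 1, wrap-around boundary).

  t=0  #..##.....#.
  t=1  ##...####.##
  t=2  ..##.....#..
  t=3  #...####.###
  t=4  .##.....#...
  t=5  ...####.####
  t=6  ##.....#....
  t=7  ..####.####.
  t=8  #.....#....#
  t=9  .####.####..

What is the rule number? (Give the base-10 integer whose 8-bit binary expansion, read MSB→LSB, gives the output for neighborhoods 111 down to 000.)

  nb ###: next=.  (t=1,i=0, bit7=0)
  nb ##.: next=.  (t=0,i=4, bit6=0)
  nb #.#: next=#  (t=0,i=11, bit5=1)
  nb #..: next=#  (t=0,i=1, bit4=1)
  nb .##: next=.  (t=0,i=3, bit3=0)
  nb .#.: next=#  (t=0,i=0, bit2=1)
  nb ..#: next=.  (t=0,i=2, bit1=0)
  nb ...: next=#  (t=0,i=6, bit0=1)
  bits 00110101 = 53

53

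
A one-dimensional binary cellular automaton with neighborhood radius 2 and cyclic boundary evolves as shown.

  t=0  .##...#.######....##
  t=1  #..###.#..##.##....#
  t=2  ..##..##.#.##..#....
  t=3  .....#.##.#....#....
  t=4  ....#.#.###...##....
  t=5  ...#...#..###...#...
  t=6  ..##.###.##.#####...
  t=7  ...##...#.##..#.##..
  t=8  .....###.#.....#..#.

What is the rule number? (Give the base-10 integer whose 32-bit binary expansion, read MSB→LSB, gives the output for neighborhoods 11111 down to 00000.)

  ##### -> #   bit 31 = 1  t=0,i=10
  ####. -> .   bit 30 = 0  t=0,i=12
  ###.# -> .   bit 29 = 0  t=1,i=5
  ###.. -> #   bit 28 = 1  t=0,i=13
  ##.## -> #   bit 27 = 1  t=0,i=0
  ##.#. -> #   bit 26 = 1  t=1,i=6
  ##..# -> .   bit 25 = 0  t=1,i=1
  ##... -> #   bit 24 = 1  t=0,i=3
  #.### -> .   bit 23 = 0  t=0,i=8
  #.##. -> .   bit 22 = 0  t=0,i=1
  #.#.# -> .   bit 21 = 0  t=2,i=9
  #.#.. -> #   bit 20 = 1  t=1,i=7
  #..## -> #   bit 19 = 1  t=1,i=2
  #..#. -> .   bit 18 = 0  t=2,i=14
  #...# -> #   bit 17 = 1  t=0,i=4
  #.... -> .   bit 16 = 0  t=0,i=15
  .#### -> .   bit 15 = 0  t=0,i=9
  .###. -> .   bit 14 = 0  t=1,i=4
  .##.# -> #   bit 13 = 1  t=0,i=19
  .##.. -> .   bit 12 = 0  t=0,i=2
  .#.## -> #   bit 11 = 1  t=0,i=7
  .#.#. -> .   bit 10 = 0  t=4,i=5
  .#..# -> .   bit 9 = 0  t=1,i=8
  .#... -> .   bit 8 = 0  t=2,i=16
  ..### -> #   bit 7 = 1  t=1,i=3
  ..##. -> .   bit 6 = 0  t=0,i=18
  ..#.# -> .   bit 5 = 0  t=0,i=6
  ..#.. -> #   bit 4 = 1  t=2,i=15
  ...## -> .   bit 3 = 0  t=0,i=17
  ...#. -> #   bit 2 = 1  t=0,i=5
  ....# -> .   bit 1 = 0  t=0,i=16
  ..... -> .   bit 0 = 0  t=2,i=18
  bits 10011101000110100010100010010100 = 2635737236

2635737236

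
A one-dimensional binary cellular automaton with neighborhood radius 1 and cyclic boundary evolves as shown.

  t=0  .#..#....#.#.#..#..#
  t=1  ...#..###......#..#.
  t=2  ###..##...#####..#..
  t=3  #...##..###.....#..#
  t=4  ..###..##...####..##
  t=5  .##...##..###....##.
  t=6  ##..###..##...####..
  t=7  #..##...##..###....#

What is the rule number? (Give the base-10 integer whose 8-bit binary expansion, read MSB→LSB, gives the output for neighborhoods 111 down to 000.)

11

  ### -> .   bit 7 = 0  t=1,i=7
  ##. -> .   bit 6 = 0  t=1,i=8
  #.# -> .   bit 5 = 0  t=0,i=0
  #.. -> .   bit 4 = 0  t=0,i=2
  .## -> #   bit 3 = 1  t=1,i=6
  .#. -> .   bit 2 = 0  t=0,i=1
  ..# -> #   bit 1 = 1  t=0,i=3
  ... -> #   bit 0 = 1  t=0,i=6
  bits 00001011 = 11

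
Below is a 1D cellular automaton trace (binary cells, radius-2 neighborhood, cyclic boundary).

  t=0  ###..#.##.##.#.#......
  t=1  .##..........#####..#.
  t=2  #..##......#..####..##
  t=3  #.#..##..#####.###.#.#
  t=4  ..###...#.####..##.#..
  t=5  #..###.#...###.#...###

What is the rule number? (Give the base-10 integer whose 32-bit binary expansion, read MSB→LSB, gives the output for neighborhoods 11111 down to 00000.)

4047095574

  ##### -> #   bit 31 = 1  t=1,i=15
  ####. -> #   bit 30 = 1  t=1,i=16
  ###.# -> #   bit 29 = 1  t=3,i=13
  ###.. -> #   bit 28 = 1  t=0,i=2
  ##.## -> .   bit 27 = 0  t=0,i=9
  ##.#. -> .   bit 26 = 0  t=0,i=12
  ##..# -> .   bit 25 = 0  t=0,i=3
  ##... -> #   bit 24 = 1  t=1,i=3
  #.### -> .   bit 23 = 0  t=3,i=15
  #.##. -> .   bit 22 = 0  t=0,i=7
  #.#.# -> #   bit 21 = 1  t=0,i=13
  #.#.. -> #   bit 20 = 1  t=0,i=15
  #..## -> #   bit 19 = 1  t=1,i=0
  #..#. -> .   bit 18 = 0  t=0,i=4
  #...# -> .   bit 17 = 0  t=4,i=6
  #.... -> #   bit 16 = 1  t=0,i=17
  .#### -> #   bit 15 = 1  t=1,i=14
  .###. -> #   bit 14 = 1  t=0,i=1
  .##.# -> .   bit 13 = 0  t=0,i=8
  .##.. -> .   bit 12 = 0  t=1,i=2
  .#.## -> .   bit 11 = 0  t=0,i=6
  .#.#. -> #   bit 10 = 1  t=0,i=14
  .#..# -> #   bit 9 = 1  t=1,i=21
  .#... -> #   bit 8 = 1  t=0,i=16
  ..### -> .   bit 7 = 0  t=0,i=0
  ..##. -> .   bit 6 = 0  t=1,i=1
  ..#.# -> .   bit 5 = 0  t=0,i=5
  ..#.. -> #   bit 4 = 1  t=1,i=20
  ...## -> .   bit 3 = 0  t=0,i=21
  ...#. -> #   bit 2 = 1  t=2,i=10
  ....# -> #   bit 1 = 1  t=0,i=20
  ..... -> .   bit 0 = 0  t=0,i=18
  bits 11110001001110011100011100010110 = 4047095574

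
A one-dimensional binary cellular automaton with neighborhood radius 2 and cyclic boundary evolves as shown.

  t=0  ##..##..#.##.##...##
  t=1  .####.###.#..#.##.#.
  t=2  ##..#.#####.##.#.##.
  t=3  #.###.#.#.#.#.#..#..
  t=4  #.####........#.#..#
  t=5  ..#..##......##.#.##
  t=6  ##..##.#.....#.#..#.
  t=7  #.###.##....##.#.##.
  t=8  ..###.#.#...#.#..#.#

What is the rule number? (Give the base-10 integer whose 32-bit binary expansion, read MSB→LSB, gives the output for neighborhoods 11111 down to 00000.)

3084796132

  [31] ##### => #  t=2,i=8
  [30] ####. => .  t=0,i=0
  [29] ###.# => #  t=1,i=4
  [28] ###.. => #  t=0,i=1
  [27] ##.## => .  t=0,i=12
  [26] ##.#. => #  t=1,i=9
  [25] ##..# => #  t=0,i=2
  [24] ##... => #  t=0,i=15
  [23] #.### => #  t=1,i=6
  [22] #.##. => #  t=0,i=10
  [21] #.#.# => .  t=2,i=15
  [20] #.#.. => #  t=1,i=10
  [19] #..## => #  t=0,i=3
  [18] #..#. => #  t=0,i=7
  [17] #...# => #  t=0,i=16
  [16] #.... => .  t=4,i=7
  [15] .#### => .  t=0,i=19
  [14] .###. => #  t=1,i=7
  [13] .##.# => .  t=0,i=11
  [12] .##.. => .  t=0,i=5
  [11] .#.## => .  t=0,i=9
  [10] .#.#. => .  t=3,i=7
  [9] .#..# => .  t=1,i=11
  [8] .#... => .  t=6,i=8
  [7] ..### => #  t=0,i=18
  [6] ..##. => #  t=0,i=4
  [5] ..#.# => #  t=0,i=8
  [4] ..#.. => .  t=3,i=17
  [3] ...## => .  t=0,i=17
  [2] ...#. => #  t=4,i=13
  [1] ....# => .  t=4,i=12
  [0] ..... => .  t=4,i=8
  bits 10110111110111100100000011100100 = 3084796132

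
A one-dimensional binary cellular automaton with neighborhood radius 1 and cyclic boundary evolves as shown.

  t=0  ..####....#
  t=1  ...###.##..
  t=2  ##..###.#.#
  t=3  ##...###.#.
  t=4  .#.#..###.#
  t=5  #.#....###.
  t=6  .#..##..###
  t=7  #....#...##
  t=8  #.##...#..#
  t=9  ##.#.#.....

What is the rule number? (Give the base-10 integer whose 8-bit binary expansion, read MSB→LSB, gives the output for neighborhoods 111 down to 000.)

225

  ###|#  b7=1 t=0,i=3
  ##.|#  b6=1 t=0,i=5
  #.#|#  b5=1 t=1,i=6
  #..|.  b4=0 t=0,i=0
  .##|.  b3=0 t=0,i=2
  .#.|.  b2=0 t=0,i=10
  ..#|.  b1=0 t=0,i=1
  ...|#  b0=1 t=0,i=7
  bits 11100001 = 225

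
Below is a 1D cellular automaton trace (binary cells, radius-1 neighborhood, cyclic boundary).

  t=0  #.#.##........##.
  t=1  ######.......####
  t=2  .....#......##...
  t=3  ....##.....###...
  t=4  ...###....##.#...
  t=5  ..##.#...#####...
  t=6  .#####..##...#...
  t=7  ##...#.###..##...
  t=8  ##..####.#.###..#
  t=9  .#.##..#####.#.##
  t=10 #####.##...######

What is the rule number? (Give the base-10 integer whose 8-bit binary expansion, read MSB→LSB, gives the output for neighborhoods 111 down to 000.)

  ###|.  b7=0 t=1,i=0
  ##.|#  b6=1 t=0,i=5
  #.#|#  b5=1 t=0,i=1
  #..|.  b4=0 t=0,i=6
  .##|#  b3=1 t=0,i=4
  .#.|#  b2=1 t=0,i=0
  ..#|#  b1=1 t=0,i=13
  ...|.  b0=0 t=0,i=7
  bits 01101110 = 110

110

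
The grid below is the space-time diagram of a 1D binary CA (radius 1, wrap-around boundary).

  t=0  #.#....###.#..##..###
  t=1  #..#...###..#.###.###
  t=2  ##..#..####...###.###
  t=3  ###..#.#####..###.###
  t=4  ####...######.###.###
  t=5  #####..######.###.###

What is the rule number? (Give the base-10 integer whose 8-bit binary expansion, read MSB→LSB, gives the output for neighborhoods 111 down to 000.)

216

  ###|#  b7=1 t=0,i=8
  ##.|#  b6=1 t=0,i=0
  #.#|.  b5=0 t=0,i=1
  #..|#  b4=1 t=0,i=3
  .##|#  b3=1 t=0,i=7
  .#.|.  b2=0 t=0,i=2
  ..#|.  b1=0 t=0,i=6
  ...|.  b0=0 t=0,i=4
  bits 11011000 = 216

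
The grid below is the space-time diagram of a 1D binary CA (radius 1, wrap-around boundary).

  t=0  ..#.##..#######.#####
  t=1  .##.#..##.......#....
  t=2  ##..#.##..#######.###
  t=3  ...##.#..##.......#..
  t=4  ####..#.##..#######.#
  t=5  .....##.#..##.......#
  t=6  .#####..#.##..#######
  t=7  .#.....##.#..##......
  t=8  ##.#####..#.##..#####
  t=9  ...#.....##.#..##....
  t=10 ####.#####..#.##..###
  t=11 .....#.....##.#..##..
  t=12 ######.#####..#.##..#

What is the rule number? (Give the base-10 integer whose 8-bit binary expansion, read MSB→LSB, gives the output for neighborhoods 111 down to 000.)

15

  ###|.  b7=0 t=0,i=9
  ##.|.  b6=0 t=0,i=5
  #.#|.  b5=0 t=0,i=3
  #..|.  b4=0 t=0,i=0
  .##|#  b3=1 t=0,i=4
  .#.|#  b2=1 t=0,i=2
  ..#|#  b1=1 t=0,i=1
  ...|#  b0=1 t=1,i=10
  bits 00001111 = 15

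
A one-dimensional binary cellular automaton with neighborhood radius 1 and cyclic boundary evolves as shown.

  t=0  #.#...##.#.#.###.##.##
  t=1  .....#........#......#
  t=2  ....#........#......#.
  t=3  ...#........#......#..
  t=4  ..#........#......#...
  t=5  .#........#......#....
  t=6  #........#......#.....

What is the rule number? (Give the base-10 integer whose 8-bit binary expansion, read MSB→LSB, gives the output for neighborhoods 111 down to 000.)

  nb ###: next=#  (t=0,i=14, bit7=1)
  nb ##.: next=.  (t=0,i=0, bit6=0)
  nb #.#: next=.  (t=0,i=1, bit5=0)
  nb #..: next=.  (t=0,i=3, bit4=0)
  nb .##: next=.  (t=0,i=6, bit3=0)
  nb .#.: next=.  (t=0,i=2, bit2=0)
  nb ..#: next=#  (t=0,i=5, bit1=1)
  nb ...: next=.  (t=0,i=4, bit0=0)
  bits 10000010 = 130

130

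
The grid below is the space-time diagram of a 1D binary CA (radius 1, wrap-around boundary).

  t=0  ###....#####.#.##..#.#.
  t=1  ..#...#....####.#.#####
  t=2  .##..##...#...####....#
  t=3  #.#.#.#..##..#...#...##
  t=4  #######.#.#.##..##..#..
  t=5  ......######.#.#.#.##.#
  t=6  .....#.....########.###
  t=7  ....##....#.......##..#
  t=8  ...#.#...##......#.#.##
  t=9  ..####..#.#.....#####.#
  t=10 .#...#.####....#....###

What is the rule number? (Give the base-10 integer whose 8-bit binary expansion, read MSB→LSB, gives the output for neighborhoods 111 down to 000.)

102

  ### -> .   bit 7 = 0  t=0,i=1
  ##. -> #   bit 6 = 1  t=0,i=2
  #.# -> #   bit 5 = 1  t=0,i=12
  #.. -> .   bit 4 = 0  t=0,i=3
  .## -> .   bit 3 = 0  t=0,i=0
  .#. -> #   bit 2 = 1  t=0,i=13
  ..# -> #   bit 1 = 1  t=0,i=6
  ... -> .   bit 0 = 0  t=0,i=4
  bits 01100110 = 102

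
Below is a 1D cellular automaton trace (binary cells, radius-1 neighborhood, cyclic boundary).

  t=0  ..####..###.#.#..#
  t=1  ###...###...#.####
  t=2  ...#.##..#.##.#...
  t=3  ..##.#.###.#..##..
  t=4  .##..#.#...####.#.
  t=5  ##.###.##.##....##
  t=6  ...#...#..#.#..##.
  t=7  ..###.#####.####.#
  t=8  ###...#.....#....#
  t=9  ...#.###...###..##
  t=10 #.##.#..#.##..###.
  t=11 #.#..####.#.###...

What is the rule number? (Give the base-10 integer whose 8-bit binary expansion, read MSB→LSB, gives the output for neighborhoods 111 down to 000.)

  [7] ### => .  t=0,i=3
  [6] ##. => .  t=0,i=5
  [5] #.# => .  t=0,i=11
  [4] #.. => #  t=0,i=0
  [3] .## => #  t=0,i=2
  [2] .#. => #  t=0,i=12
  [1] ..# => #  t=0,i=1
  [0] ... => .  t=1,i=4
  bits 00011110 = 30

30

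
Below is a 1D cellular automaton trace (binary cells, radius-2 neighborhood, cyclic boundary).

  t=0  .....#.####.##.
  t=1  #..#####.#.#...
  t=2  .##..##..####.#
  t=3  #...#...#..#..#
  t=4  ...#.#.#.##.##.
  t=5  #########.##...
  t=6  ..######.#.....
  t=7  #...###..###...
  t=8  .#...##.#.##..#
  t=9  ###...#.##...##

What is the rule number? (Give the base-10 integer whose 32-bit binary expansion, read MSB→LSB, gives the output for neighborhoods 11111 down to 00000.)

3636293414

  nb #####: next=#  (t=1,i=5, bit31=1)
  nb ####.: next=#  (t=0,i=9, bit30=1)
  nb ###.#: next=.  (t=0,i=10, bit29=0)
  nb ###..: next=#  (t=7,i=6, bit28=1)
  nb ##.##: next=#  (t=0,i=11, bit27=1)
  nb ##.#.: next=.  (t=1,i=8, bit26=0)
  nb ##..#: next=.  (t=2,i=3, bit25=0)
  nb ##...: next=.  (t=0,i=14, bit24=0)
  nb #.###: next=#  (t=0,i=7, bit23=1)
  nb #.##.: next=.  (t=0,i=12, bit22=0)
  nb #.#.#: next=#  (t=1,i=9, bit21=1)
  nb #.#..: next=#  (t=1,i=11, bit20=1)
  nb #..##: next=#  (t=1,i=2, bit19=1)
  nb #..#.: next=#  (t=3,i=10, bit18=1)
  nb #...#: next=.  (t=1,i=13, bit17=0)
  nb #....: next=#  (t=0,i=0, bit16=1)
  nb .####: next=.  (t=0,i=8, bit15=0)
  nb .###.: next=#  (t=7,i=5, bit14=1)
  nb .##.#: next=#  (t=4,i=10, bit13=1)
  nb .##..: next=.  (t=0,i=13, bit12=0)
  nb .#.##: next=#  (t=0,i=6, bit11=1)
  nb .#.#.: next=#  (t=1,i=10, bit10=1)
  nb .#..#: next=#  (t=1,i=1, bit9=1)
  nb .#...: next=#  (t=1,i=12, bit8=1)
  nb ..###: next=.  (t=1,i=3, bit7=0)
  nb ..##.: next=.  (t=2,i=5, bit6=0)
  nb ..#.#: next=#  (t=0,i=5, bit5=1)
  nb ..#..: next=.  (t=1,i=0, bit4=0)
  nb ...##: next=.  (t=5,i=14, bit3=0)
  nb ...#.: next=#  (t=0,i=4, bit2=1)
  nb ....#: next=#  (t=0,i=3, bit1=1)
  nb .....: next=.  (t=0,i=1, bit0=0)
  bits 11011000101111010110111100100110 = 3636293414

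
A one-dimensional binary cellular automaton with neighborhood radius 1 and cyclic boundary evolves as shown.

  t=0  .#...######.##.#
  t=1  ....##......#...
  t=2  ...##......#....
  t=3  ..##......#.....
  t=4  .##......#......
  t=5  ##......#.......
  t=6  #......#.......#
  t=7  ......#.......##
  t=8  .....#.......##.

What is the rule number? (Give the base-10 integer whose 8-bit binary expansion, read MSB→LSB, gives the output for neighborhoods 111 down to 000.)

  ###|.  b7=0 t=0,i=6
  ##.|.  b6=0 t=0,i=10
  #.#|.  b5=0 t=0,i=0
  #..|.  b4=0 t=0,i=2
  .##|#  b3=1 t=0,i=5
  .#.|.  b2=0 t=0,i=1
  ..#|#  b1=1 t=0,i=4
  ...|.  b0=0 t=0,i=3
  bits 00001010 = 10

10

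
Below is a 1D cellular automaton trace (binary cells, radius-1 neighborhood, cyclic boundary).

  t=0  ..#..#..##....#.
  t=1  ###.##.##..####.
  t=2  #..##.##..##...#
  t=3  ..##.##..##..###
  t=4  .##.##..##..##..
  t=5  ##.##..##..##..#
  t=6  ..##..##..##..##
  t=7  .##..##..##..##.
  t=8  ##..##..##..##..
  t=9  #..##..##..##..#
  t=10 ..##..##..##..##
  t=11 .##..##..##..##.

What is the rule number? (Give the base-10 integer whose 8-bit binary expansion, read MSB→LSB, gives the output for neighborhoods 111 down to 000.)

  ###|.  b7=0 t=1,i=1
  ##.|.  b6=0 t=0,i=9
  #.#|#  b5=1 t=1,i=3
  #..|.  b4=0 t=0,i=3
  .##|#  b3=1 t=0,i=8
  .#.|#  b2=1 t=0,i=2
  ..#|#  b1=1 t=0,i=1
  ...|#  b0=1 t=0,i=0
  bits 00101111 = 47

47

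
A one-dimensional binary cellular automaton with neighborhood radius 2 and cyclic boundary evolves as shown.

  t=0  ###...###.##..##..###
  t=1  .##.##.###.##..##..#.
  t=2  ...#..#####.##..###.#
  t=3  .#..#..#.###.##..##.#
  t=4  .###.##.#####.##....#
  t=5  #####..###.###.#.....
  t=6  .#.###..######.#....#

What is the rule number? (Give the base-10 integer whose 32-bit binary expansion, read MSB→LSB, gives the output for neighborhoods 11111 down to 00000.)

  [31] ##### => .  t=0,i=0
  [30] ####. => #  t=0,i=1
  [29] ###.# => #  t=0,i=8
  [28] ###.. => #  t=0,i=2
  [27] ##.## => #  t=0,i=9
  [26] ##.#. => .  t=2,i=19
  [25] ##..# => #  t=0,i=12
  [24] ##... => .  t=0,i=3
  [23] #.### => #  t=1,i=7
  [22] #.##. => .  t=0,i=10
  [21] #.#.# => #  t=3,i=20
  [20] #.#.. => #  t=2,i=20
  [19] #..## => .  t=0,i=13
  [18] #..#. => #  t=1,i=18
  [17] #...# => #  t=0,i=4
  [16] #.... => .  t=4,i=17
  [15] .#### => #  t=0,i=19
  [14] .###. => #  t=0,i=7
  [13] .##.# => .  t=1,i=2
  [12] .##.. => #  t=0,i=11
  [11] .#.## => #  t=3,i=8
  [10] .#.#. => .  t=3,i=0
  [9] .#..# => #  t=1,i=20
  [8] .#... => .  t=2,i=0
  [7] ..### => .  t=0,i=6
  [6] ..##. => .  t=0,i=14
  [5] ..#.# => .  t=3,i=7
  [4] ..#.. => .  t=1,i=19
  [3] ...## => #  t=0,i=5
  [2] ...#. => .  t=2,i=2
  [1] ....# => .  t=4,i=18
  [0] ..... => .  t=5,i=18
  bits 01111010101101101101101000001000 = 2058803720

2058803720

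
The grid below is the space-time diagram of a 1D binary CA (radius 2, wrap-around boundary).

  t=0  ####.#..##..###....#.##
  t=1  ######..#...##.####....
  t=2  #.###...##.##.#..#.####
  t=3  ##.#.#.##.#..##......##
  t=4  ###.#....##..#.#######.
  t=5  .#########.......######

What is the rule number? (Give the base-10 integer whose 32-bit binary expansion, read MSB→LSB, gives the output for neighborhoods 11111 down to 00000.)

3977332191

  ##### -> #   bit 31 = 1  t=0,i=0
  ####. -> #   bit 30 = 1  t=0,i=2
  ###.# -> #   bit 29 = 1  t=0,i=3
  ###.. -> .   bit 28 = 0  t=0,i=14
  ##.## -> #   bit 27 = 1  t=1,i=14
  ##.#. -> #   bit 26 = 1  t=0,i=4
  ##..# -> .   bit 25 = 0  t=0,i=10
  ##... -> #   bit 24 = 1  t=0,i=15
  #.### -> .   bit 23 = 0  t=0,i=21
  #.##. -> .   bit 22 = 0  t=2,i=11
  #.#.# -> .   bit 21 = 0  t=3,i=3
  #.#.. -> #   bit 20 = 1  t=0,i=5
  #..## -> .   bit 19 = 0  t=0,i=7
  #..#. -> .   bit 18 = 0  t=1,i=7
  #...# -> .   bit 17 = 0  t=1,i=10
  #.... -> #   bit 16 = 1  t=0,i=16
  .#### -> .   bit 15 = 0  t=0,i=22
  .###. -> #   bit 14 = 1  t=0,i=13
  .##.# -> .   bit 13 = 0  t=1,i=13
  .##.. -> .   bit 12 = 0  t=0,i=9
  .#.## -> .   bit 11 = 0  t=0,i=20
  .#.#. -> #   bit 10 = 1  t=3,i=4
  .#..# -> .   bit 9 = 0  t=0,i=6
  .#... -> #   bit 8 = 1  t=1,i=9
  ..### -> #   bit 7 = 1  t=0,i=12
  ..##. -> #   bit 6 = 1  t=0,i=8
  ..#.# -> .   bit 5 = 0  t=0,i=19
  ..#.. -> #   bit 4 = 1  t=1,i=8
  ...## -> #   bit 3 = 1  t=1,i=11
  ...#. -> #   bit 2 = 1  t=0,i=18
  ....# -> #   bit 1 = 1  t=0,i=17
  ..... -> #   bit 0 = 1  t=3,i=17
  bits 11101101000100010100010111011111 = 3977332191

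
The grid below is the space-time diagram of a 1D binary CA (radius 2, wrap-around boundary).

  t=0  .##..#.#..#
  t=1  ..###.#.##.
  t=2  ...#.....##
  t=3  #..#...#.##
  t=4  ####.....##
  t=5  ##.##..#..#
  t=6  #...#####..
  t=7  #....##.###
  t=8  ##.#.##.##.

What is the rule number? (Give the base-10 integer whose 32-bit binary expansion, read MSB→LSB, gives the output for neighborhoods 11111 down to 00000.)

  [31] ##### => #  t=4,i=0
  [30] ####. => .  t=4,i=2
  [29] ###.# => .  t=1,i=4
  [28] ###.. => #  t=3,i=0
  [27] ##.## => .  t=5,i=2
  [26] ##.#. => .  t=1,i=5
  [25] ##..# => #  t=0,i=3
  [24] ##... => #  t=1,i=10
  [23] #.### => #  t=3,i=9
  [22] #.##. => .  t=0,i=1
  [21] #.#.# => .  t=1,i=6
  [20] #.#.. => .  t=0,i=7
  [19] #..## => .  t=5,i=9
  [18] #..#. => #  t=0,i=4
  [17] #...# => .  t=1,i=0
  [16] #.... => .  t=2,i=5
  [15] .#### => #  t=4,i=10
  [14] .###. => #  t=1,i=3
  [13] .##.# => #  t=7,i=6
  [12] .##.. => #  t=0,i=2
  [11] .#.## => .  t=0,i=0
  [10] .#.#. => #  t=0,i=6
  [9] .#..# => #  t=0,i=8
  [8] .#... => .  t=2,i=4
  [7] ..### => .  t=1,i=2
  [6] ..##. => #  t=2,i=9
  [5] ..#.# => .  t=0,i=5
  [4] ..#.. => #  t=2,i=3
  [3] ...## => .  t=1,i=1
  [2] ...#. => .  t=2,i=2
  [1] ....# => #  t=2,i=7
  [0] ..... => .  t=2,i=6
  bits 10010011100001001111011001010010 = 2474964562

2474964562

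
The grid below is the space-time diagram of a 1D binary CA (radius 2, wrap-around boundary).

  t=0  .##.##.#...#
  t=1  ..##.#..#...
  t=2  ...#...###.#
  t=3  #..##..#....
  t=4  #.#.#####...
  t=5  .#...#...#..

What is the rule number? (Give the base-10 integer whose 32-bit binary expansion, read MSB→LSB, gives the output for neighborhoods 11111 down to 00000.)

  [31] ##### => .  t=4,i=6
  [30] ####. => .  t=4,i=7
  [29] ###.# => .  t=2,i=9
  [28] ###.. => .  t=4,i=8
  [27] ##.## => #  t=0,i=3
  [26] ##.#. => .  t=0,i=6
  [25] ##..# => #  t=3,i=5
  [24] ##... => #  t=4,i=9
  [23] #.### => .  t=4,i=4
  [22] #.##. => .  t=0,i=1
  [21] #.#.# => .  t=4,i=2
  [20] #.#.. => .  t=0,i=7
  [19] #..## => #  t=3,i=2
  [18] #..#. => #  t=1,i=7
  [17] #...# => .  t=0,i=9
  [16] #.... => .  t=1,i=10
  [15] .#### => #  t=4,i=5
  [14] .###. => .  t=2,i=8
  [13] .##.# => #  t=0,i=2
  [12] .##.. => #  t=3,i=4
  [11] .#.## => .  t=0,i=0
  [10] .#.#. => #  t=4,i=1
  [9] .#..# => .  t=1,i=6
  [8] .#... => #  t=0,i=8
  [7] ..### => #  t=2,i=7
  [6] ..##. => .  t=1,i=2
  [5] ..#.# => .  t=0,i=11
  [4] ..#.. => #  t=1,i=8
  [3] ...## => .  t=1,i=1
  [2] ...#. => .  t=0,i=10
  [1] ....# => .  t=1,i=0
  [0] ..... => #  t=1,i=11
  bits 00001011000011001011010110010001 = 185382289

185382289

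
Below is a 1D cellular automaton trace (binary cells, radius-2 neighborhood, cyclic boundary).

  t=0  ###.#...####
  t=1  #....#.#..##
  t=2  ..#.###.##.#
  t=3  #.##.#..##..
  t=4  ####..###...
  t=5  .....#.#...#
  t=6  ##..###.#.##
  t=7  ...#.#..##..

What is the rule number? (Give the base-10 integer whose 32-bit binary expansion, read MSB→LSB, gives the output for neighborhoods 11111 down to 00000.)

  nb #####: next=#  (t=0,i=0, bit31=1)
  nb ####.: next=.  (t=0,i=1, bit30=0)
  nb ###.#: next=.  (t=0,i=2, bit29=0)
  nb ###..: next=.  (t=1,i=0, bit28=0)
  nb ##.##: next=.  (t=2,i=7, bit27=0)
  nb ##.#.: next=.  (t=0,i=3, bit26=0)
  nb ##..#: next=.  (t=3,i=10, bit25=0)
  nb ##...: next=.  (t=1,i=1, bit24=0)
  nb #.###: next=.  (t=2,i=4, bit23=0)
  nb #.##.: next=#  (t=2,i=8, bit22=1)
  nb #.#.#: next=#  (t=6,i=8, bit21=1)
  nb #.#..: next=.  (t=0,i=4, bit20=0)
  nb #..##: next=#  (t=1,i=9, bit19=1)
  nb #..#.: next=.  (t=2,i=1, bit18=0)
  nb #...#: next=.  (t=0,i=6, bit17=0)
  nb #....: next=#  (t=1,i=2, bit16=1)
  nb .####: next=.  (t=0,i=9, bit15=0)
  nb .###.: next=#  (t=1,i=11, bit14=1)
  nb .##.#: next=#  (t=2,i=9, bit13=1)
  nb .##..: next=.  (t=3,i=9, bit12=0)
  nb .#.##: next=#  (t=2,i=3, bit11=1)
  nb .#.#.: next=#  (t=1,i=6, bit10=1)
  nb .#..#: next=#  (t=1,i=8, bit9=1)
  nb .#...: next=#  (t=0,i=5, bit8=1)
  nb ..###: next=.  (t=0,i=8, bit7=0)
  nb ..##.: next=#  (t=3,i=8, bit6=1)
  nb ..#.#: next=#  (t=1,i=5, bit5=1)
  nb ..#..: next=#  (t=5,i=11, bit4=1)
  nb ...##: next=#  (t=0,i=7, bit3=1)
  nb ...#.: next=#  (t=1,i=4, bit2=1)
  nb ....#: next=.  (t=1,i=3, bit1=0)
  nb .....: next=.  (t=5,i=2, bit0=0)
  bits 10000000011010010110111101111100 = 2154393468

2154393468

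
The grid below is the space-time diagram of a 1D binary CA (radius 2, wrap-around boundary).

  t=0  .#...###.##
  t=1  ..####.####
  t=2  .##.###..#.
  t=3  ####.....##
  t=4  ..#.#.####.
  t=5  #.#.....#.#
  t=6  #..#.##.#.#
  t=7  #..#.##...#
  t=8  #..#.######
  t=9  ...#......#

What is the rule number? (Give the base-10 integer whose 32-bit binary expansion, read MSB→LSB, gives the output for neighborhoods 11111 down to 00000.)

  [31] ##### => .  t=3,i=0
  [30] ####. => #  t=1,i=4
  [29] ###.# => #  t=0,i=7
  [28] ###.. => .  t=1,i=10
  [27] ##.## => #  t=0,i=8
  [26] ##.#. => .  t=0,i=0
  [25] ##..# => .  t=1,i=0
  [24] ##... => #  t=3,i=4
  [23] #.### => .  t=1,i=7
  [22] #.##. => #  t=0,i=9
  [21] #.#.# => .  t=4,i=4
  [20] #.#.. => .  t=0,i=1
  [19] #..## => #  t=1,i=1
  [18] #..#. => .  t=2,i=8
  [17] #...# => #  t=0,i=3
  [16] #.... => .  t=3,i=5
  [15] .#### => .  t=1,i=3
  [14] .###. => .  t=0,i=6
  [13] .##.# => #  t=0,i=10
  [12] .##.. => #  t=6,i=0
  [11] .#.## => .  t=4,i=5
  [10] .#.#. => .  t=4,i=3
  [9] .#..# => #  t=2,i=10
  [8] .#... => #  t=0,i=2
  [7] ..### => #  t=0,i=5
  [6] ..##. => #  t=2,i=1
  [5] ..#.# => #  t=4,i=2
  [4] ..#.. => #  t=2,i=9
  [3] ...## => #  t=0,i=4
  [2] ...#. => .  t=4,i=1
  [1] ....# => #  t=3,i=7
  [0] ..... => #  t=3,i=6
  bits 01101001010010100011001111111011 = 1766470651

1766470651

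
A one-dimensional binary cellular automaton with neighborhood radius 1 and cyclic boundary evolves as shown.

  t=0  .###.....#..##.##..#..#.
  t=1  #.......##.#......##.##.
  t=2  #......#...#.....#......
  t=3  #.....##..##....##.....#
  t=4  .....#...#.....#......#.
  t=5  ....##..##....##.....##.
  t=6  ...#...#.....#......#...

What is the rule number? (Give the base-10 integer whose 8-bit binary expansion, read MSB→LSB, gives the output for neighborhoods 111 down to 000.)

6

  ### -> .   bit 7 = 0  t=0,i=2
  ##. -> .   bit 6 = 0  t=0,i=3
  #.# -> .   bit 5 = 0  t=0,i=14
  #.. -> .   bit 4 = 0  t=0,i=4
  .## -> .   bit 3 = 0  t=0,i=1
  .#. -> #   bit 2 = 1  t=0,i=9
  ..# -> #   bit 1 = 1  t=0,i=0
  ... -> .   bit 0 = 0  t=0,i=5
  bits 00000110 = 6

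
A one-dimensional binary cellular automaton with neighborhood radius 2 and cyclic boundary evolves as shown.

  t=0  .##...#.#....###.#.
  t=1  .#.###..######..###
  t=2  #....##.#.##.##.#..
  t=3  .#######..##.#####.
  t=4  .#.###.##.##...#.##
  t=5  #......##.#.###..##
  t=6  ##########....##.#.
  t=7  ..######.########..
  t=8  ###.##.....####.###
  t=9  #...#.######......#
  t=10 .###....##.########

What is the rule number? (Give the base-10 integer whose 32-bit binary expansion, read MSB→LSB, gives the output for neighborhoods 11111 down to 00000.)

  nb #####: next=#  (t=1,i=10, bit31=1)
  nb ####.: next=.  (t=1,i=12, bit30=0)
  nb ###.#: next=.  (t=0,i=15, bit29=0)
  nb ###..: next=#  (t=1,i=5, bit28=1)
  nb ##.##: next=.  (t=2,i=12, bit27=0)
  nb ##.#.: next=#  (t=0,i=16, bit26=1)
  nb ##..#: next=#  (t=1,i=6, bit25=1)
  nb ##...: next=#  (t=0,i=3, bit24=1)
  nb #.###: next=.  (t=1,i=3, bit23=0)
  nb #.##.: next=#  (t=2,i=10, bit22=1)
  nb #.#.#: next=.  (t=1,i=1, bit21=0)
  nb #.#..: next=#  (t=0,i=8, bit20=1)
  nb #..##: next=.  (t=0,i=0, bit19=0)
  nb #..#.: next=.  (t=2,i=18, bit18=0)
  nb #...#: next=#  (t=0,i=4, bit17=1)
  nb #....: next=#  (t=0,i=10, bit16=1)
  nb .####: next=.  (t=1,i=9, bit15=0)
  nb .###.: next=.  (t=0,i=14, bit14=0)
  nb .##.#: next=#  (t=2,i=6, bit13=1)
  nb .##..: next=.  (t=0,i=2, bit12=0)
  nb .#.##: next=.  (t=1,i=2, bit11=0)
  nb .#.#.: next=.  (t=0,i=7, bit10=0)
  nb .#..#: next=#  (t=0,i=18, bit9=1)
  nb .#...: next=#  (t=0,i=9, bit8=1)
  nb ..###: next=#  (t=0,i=13, bit7=1)
  nb ..##.: next=#  (t=0,i=1, bit6=1)
  nb ..#.#: next=.  (t=0,i=6, bit5=0)
  nb ..#..: next=.  (t=2,i=0, bit4=0)
  nb ...##: next=#  (t=0,i=12, bit3=1)
  nb ...#.: next=#  (t=0,i=5, bit2=1)
  nb ....#: next=#  (t=0,i=11, bit1=1)
  nb .....: next=#  (t=5,i=3, bit0=1)
  bits 10010111010100110010001111001111 = 2538808271

2538808271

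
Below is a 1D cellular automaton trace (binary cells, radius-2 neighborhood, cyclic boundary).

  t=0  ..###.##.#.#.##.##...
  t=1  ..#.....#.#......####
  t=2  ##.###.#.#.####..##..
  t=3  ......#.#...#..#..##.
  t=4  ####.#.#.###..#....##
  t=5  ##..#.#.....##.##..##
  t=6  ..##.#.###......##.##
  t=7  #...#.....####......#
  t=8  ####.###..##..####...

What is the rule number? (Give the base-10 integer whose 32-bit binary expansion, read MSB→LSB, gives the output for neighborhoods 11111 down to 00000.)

  nb #####: next=#  (t=4,i=0, bit31=1)
  nb ####.: next=.  (t=1,i=19, bit30=0)
  nb ###.#: next=.  (t=0,i=4, bit29=0)
  nb ###..: next=.  (t=1,i=20, bit28=0)
  nb ##.##: next=.  (t=0,i=5, bit27=0)
  nb ##.#.: next=#  (t=0,i=8, bit26=1)
  nb ##..#: next=#  (t=1,i=0, bit25=1)
  nb ##...: next=#  (t=0,i=18, bit24=1)
  nb #.###: next=.  (t=2,i=3, bit23=0)
  nb #.##.: next=.  (t=0,i=6, bit22=0)
  nb #.#.#: next=.  (t=0,i=9, bit21=0)
  nb #.#..: next=.  (t=1,i=10, bit20=0)
  nb #..##: next=.  (t=2,i=16, bit19=0)
  nb #..#.: next=#  (t=1,i=1, bit18=1)
  nb #...#: next=#  (t=3,i=10, bit17=1)
  nb #....: next=#  (t=0,i=19, bit16=1)
  nb .####: next=#  (t=1,i=18, bit15=1)
  nb .###.: next=.  (t=0,i=3, bit14=0)
  nb .##.#: next=.  (t=0,i=7, bit13=0)
  nb .##..: next=#  (t=0,i=17, bit12=1)
  nb .#.##: next=.  (t=0,i=12, bit11=0)
  nb .#.#.: next=#  (t=0,i=10, bit10=1)
  nb .#..#: next=.  (t=3,i=13, bit9=0)
  nb .#...: next=#  (t=1,i=3, bit8=1)
  nb ..###: next=#  (t=0,i=2, bit7=1)
  nb ..##.: next=.  (t=2,i=0, bit6=0)
  nb ..#.#: next=.  (t=1,i=8, bit5=0)
  nb ..#..: next=.  (t=1,i=2, bit4=0)
  nb ...##: next=.  (t=0,i=1, bit3=0)
  nb ...#.: next=#  (t=1,i=7, bit2=1)
  nb ....#: next=.  (t=0,i=0, bit1=0)
  nb .....: next=#  (t=0,i=20, bit0=1)
  bits 10000111000001111001010110000101 = 2265421189

2265421189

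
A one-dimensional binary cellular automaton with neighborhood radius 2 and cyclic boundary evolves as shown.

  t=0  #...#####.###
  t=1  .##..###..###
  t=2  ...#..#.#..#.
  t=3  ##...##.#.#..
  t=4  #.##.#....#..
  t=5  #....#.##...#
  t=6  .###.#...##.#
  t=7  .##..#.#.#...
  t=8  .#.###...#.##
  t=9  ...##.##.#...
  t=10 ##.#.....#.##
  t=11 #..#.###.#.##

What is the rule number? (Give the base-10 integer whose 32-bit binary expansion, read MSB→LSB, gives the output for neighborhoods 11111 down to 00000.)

  nb #####: next=#  (t=0,i=6, bit31=1)
  nb ####.: next=#  (t=0,i=7, bit30=1)
  nb ###.#: next=.  (t=0,i=8, bit29=0)
  nb ###..: next=.  (t=0,i=0, bit28=0)
  nb ##.##: next=.  (t=0,i=9, bit27=0)
  nb ##.#.: next=.  (t=3,i=7, bit26=0)
  nb ##..#: next=#  (t=1,i=3, bit25=1)
  nb ##...: next=#  (t=0,i=1, bit24=1)
  nb #.###: next=#  (t=0,i=10, bit23=1)
  nb #.##.: next=.  (t=1,i=1, bit22=0)
  nb #.#.#: next=.  (t=3,i=8, bit21=0)
  nb #.#..: next=#  (t=2,i=8, bit20=1)
  nb #..##: next=.  (t=1,i=4, bit19=0)
  nb #..#.: next=#  (t=2,i=5, bit18=1)
  nb #...#: next=#  (t=0,i=2, bit17=1)
  nb #....: next=#  (t=2,i=0, bit16=1)
  nb .####: next=#  (t=0,i=5, bit15=1)
  nb .###.: next=#  (t=1,i=6, bit14=1)
  nb .##.#: next=.  (t=3,i=6, bit13=0)
  nb .##..: next=.  (t=1,i=2, bit12=0)
  nb .#.##: next=.  (t=4,i=1, bit11=0)
  nb .#.#.: next=.  (t=2,i=7, bit10=0)
  nb .#..#: next=.  (t=2,i=4, bit9=0)
  nb .#...: next=.  (t=2,i=12, bit8=0)
  nb ..###: next=.  (t=0,i=4, bit7=0)
  nb ..##.: next=#  (t=3,i=0, bit6=1)
  nb ..#.#: next=#  (t=2,i=6, bit5=1)
  nb ..#..: next=.  (t=2,i=3, bit4=0)
  nb ...##: next=.  (t=0,i=3, bit3=0)
  nb ...#.: next=.  (t=2,i=2, bit2=0)
  nb ....#: next=#  (t=2,i=1, bit1=1)
  nb .....: next=#  (t=9,i=0, bit0=1)
  bits 11000011100101111100000001100011 = 3281502307

3281502307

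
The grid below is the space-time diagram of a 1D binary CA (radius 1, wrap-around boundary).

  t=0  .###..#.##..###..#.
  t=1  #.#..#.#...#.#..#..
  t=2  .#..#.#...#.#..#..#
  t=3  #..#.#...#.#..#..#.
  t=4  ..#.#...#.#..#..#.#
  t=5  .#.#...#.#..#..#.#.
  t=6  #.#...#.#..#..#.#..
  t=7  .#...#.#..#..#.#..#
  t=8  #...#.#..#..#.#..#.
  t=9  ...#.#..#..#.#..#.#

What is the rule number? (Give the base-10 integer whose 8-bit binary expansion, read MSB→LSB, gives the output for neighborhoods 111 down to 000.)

  nb ###: next=#  (t=0,i=2, bit7=1)
  nb ##.: next=.  (t=0,i=3, bit6=0)
  nb #.#: next=#  (t=0,i=7, bit5=1)
  nb #..: next=.  (t=0,i=4, bit4=0)
  nb .##: next=.  (t=0,i=1, bit3=0)
  nb .#.: next=.  (t=0,i=6, bit2=0)
  nb ..#: next=#  (t=0,i=0, bit1=1)
  nb ...: next=.  (t=1,i=9, bit0=0)
  bits 10100010 = 162

162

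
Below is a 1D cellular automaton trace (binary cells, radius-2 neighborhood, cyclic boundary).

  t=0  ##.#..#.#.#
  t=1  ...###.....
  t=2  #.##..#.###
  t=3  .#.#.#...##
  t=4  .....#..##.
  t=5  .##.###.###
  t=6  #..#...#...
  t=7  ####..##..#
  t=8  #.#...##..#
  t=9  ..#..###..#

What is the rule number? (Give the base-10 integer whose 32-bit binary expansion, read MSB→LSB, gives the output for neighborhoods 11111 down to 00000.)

1226085085

  nb #####: next=.  (t=7,i=1, bit31=0)
  nb ####.: next=#  (t=2,i=10, bit30=1)
  nb ###.#: next=.  (t=0,i=1, bit29=0)
  nb ###..: next=.  (t=1,i=5, bit28=0)
  nb ##.##: next=#  (t=2,i=1, bit27=1)
  nb ##.#.: next=.  (t=0,i=2, bit26=0)
  nb ##..#: next=.  (t=2,i=4, bit25=0)
  nb ##...: next=#  (t=1,i=6, bit24=1)
  nb #.###: next=.  (t=0,i=10, bit23=0)
  nb #.##.: next=.  (t=2,i=2, bit22=0)
  nb #.#.#: next=.  (t=0,i=8, bit21=0)
  nb #.#..: next=#  (t=0,i=3, bit20=1)
  nb #..##: next=.  (t=4,i=7, bit19=0)
  nb #..#.: next=#  (t=0,i=5, bit18=1)
  nb #...#: next=.  (t=3,i=7, bit17=0)
  nb #....: next=.  (t=1,i=7, bit16=0)
  nb .####: next=#  (t=2,i=9, bit15=1)
  nb .###.: next=.  (t=0,i=0, bit14=0)
  nb .##.#: next=.  (t=3,i=10, bit13=0)
  nb .##..: next=#  (t=2,i=3, bit12=1)
  nb .#.##: next=.  (t=0,i=9, bit11=0)
  nb .#.#.: next=.  (t=0,i=7, bit10=0)
  nb .#..#: next=#  (t=0,i=4, bit9=1)
  nb .#...: next=.  (t=3,i=6, bit8=0)
  nb ..###: next=#  (t=1,i=3, bit7=1)
  nb ..##.: next=#  (t=3,i=9, bit6=1)
  nb ..#.#: next=.  (t=0,i=6, bit5=0)
  nb ..#..: next=#  (t=4,i=5, bit4=1)
  nb ...##: next=#  (t=1,i=2, bit3=1)
  nb ...#.: next=#  (t=4,i=4, bit2=1)
  nb ....#: next=.  (t=1,i=1, bit1=0)
  nb .....: next=#  (t=1,i=0, bit0=1)
  bits 01001001000101001001001011011101 = 1226085085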